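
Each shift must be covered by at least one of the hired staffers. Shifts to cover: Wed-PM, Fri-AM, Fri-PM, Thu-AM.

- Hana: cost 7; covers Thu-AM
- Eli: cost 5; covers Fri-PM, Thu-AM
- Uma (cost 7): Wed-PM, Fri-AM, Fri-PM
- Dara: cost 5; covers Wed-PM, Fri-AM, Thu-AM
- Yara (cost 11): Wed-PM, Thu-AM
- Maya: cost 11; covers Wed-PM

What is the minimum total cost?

Choose Eli and Dara: together they cover Wed-PM, Fri-AM, Fri-PM, Thu-AM — every shift.
Total cost: 5 + 5 = 10.

10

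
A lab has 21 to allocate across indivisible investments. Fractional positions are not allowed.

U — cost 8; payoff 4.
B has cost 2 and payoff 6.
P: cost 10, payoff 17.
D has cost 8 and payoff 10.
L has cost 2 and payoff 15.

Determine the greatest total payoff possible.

Allowing fractional choices, the relaxed optimum would be about 46.8, but investments are indivisible.
U + P + L: cost 8 + 10 + 2 = 20 ≤ 21, payoff 4 + 17 + 15 = 36.
B + P + L: cost 2 + 10 + 2 = 14 ≤ 21, payoff 6 + 17 + 15 = 38.
P + D + L: cost 10 + 8 + 2 = 20 ≤ 21, payoff 17 + 10 + 15 = 42.
Best is P, D, and L with total payoff 42.

42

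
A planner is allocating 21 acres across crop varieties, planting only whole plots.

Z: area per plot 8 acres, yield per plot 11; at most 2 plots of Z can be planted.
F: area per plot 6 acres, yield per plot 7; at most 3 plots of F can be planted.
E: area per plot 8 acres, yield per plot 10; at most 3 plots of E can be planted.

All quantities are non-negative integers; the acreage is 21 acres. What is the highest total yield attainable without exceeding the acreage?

25

Z has the best ratio (11/8); taking only Z gives at most 2×11 = 22 (stopped by the area limit).
Mixing does better — 1×Z and 2×F: area 20 ≤ 21, yield 1·11 + 2·7 = 25.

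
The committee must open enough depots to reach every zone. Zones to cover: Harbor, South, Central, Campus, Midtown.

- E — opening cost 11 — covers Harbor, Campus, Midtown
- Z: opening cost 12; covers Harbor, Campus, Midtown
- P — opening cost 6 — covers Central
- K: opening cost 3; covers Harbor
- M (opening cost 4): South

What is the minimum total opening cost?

21

This is a weighted set-cover instance.
The greedy cost-per-new-zone heuristic would pick K, M, E, and P for 24, but a cheaper cover exists.
Choose E, P, and M: together they cover Harbor, South, Central, Campus, Midtown — every zone.
Total opening cost: 11 + 6 + 4 = 21.
No cover costs less than 21.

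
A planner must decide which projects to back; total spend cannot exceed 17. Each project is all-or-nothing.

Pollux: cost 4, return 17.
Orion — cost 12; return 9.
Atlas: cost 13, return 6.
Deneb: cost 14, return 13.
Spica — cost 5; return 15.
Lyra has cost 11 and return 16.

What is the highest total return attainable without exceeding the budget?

33

Pollux + Spica: cost 4 + 5 = 9 ≤ 17, return 17 + 15 = 32.
Spica + Lyra: cost 5 + 11 = 16 ≤ 17, return 15 + 16 = 31.
Pollux + Lyra: cost 4 + 11 = 15 ≤ 17, return 17 + 16 = 33.
Best is Pollux and Lyra with total return 33.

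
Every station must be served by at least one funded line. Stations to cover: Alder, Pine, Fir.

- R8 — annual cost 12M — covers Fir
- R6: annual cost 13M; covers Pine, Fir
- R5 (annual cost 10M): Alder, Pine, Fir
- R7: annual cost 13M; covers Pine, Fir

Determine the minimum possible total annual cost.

This is an integer covering problem.
R5 alone covers Alder, Pine, Fir — every station.
Total annual cost: 10.
No cover costs less than 10.

10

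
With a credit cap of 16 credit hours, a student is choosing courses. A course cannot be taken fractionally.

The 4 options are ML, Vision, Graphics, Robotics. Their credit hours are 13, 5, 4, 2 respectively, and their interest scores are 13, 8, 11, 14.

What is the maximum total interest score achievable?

Allowing fractional choices, the relaxed optimum would be about 38.0, but courses are indivisible.
ML + Robotics: credit hours 13 + 2 = 15 ≤ 16, interest score 13 + 14 = 27.
Vision + Graphics + Robotics: credit hours 5 + 4 + 2 = 11 ≤ 16, interest score 8 + 11 + 14 = 33.
Best is Vision, Graphics, and Robotics with total interest score 33.

33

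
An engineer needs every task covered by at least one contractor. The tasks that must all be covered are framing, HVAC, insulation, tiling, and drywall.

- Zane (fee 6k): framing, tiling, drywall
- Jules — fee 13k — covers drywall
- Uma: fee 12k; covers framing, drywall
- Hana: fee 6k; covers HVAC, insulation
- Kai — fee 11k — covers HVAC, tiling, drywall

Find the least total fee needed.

This is an integer covering problem.
Choose Zane and Hana: together they cover framing, HVAC, insulation, tiling, drywall — every task.
Total fee: 6 + 6 = 12.
No cover costs less than 12.

12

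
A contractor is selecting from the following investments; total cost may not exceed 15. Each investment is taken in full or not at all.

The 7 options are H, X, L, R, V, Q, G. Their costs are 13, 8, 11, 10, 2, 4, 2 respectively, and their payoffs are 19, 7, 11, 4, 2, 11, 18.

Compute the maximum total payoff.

This is an integer program with binary decision variables.
V + Q + G: cost 2 + 4 + 2 = 8 ≤ 15, payoff 2 + 11 + 18 = 31.
H + G: cost 13 + 2 = 15 ≤ 15, payoff 19 + 18 = 37.
X + Q + G: cost 8 + 4 + 2 = 14 ≤ 15, payoff 7 + 11 + 18 = 36.
Best is H and G with total payoff 37.

37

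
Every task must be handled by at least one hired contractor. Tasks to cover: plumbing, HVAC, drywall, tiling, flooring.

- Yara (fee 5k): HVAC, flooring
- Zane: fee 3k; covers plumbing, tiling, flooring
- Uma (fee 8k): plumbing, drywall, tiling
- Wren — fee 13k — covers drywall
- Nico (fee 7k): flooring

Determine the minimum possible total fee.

Choose Yara and Uma: together they cover plumbing, HVAC, drywall, tiling, flooring — every task.
Total fee: 5 + 8 = 13.

13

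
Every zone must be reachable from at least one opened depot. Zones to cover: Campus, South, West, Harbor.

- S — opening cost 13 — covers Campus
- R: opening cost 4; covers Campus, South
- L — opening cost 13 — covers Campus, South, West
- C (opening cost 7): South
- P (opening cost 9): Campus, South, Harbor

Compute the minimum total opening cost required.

22

The greedy cost-per-new-zone heuristic would pick R, P, and L for 26, but a cheaper cover exists.
Choose L and P: together they cover Campus, South, West, Harbor — every zone.
Total opening cost: 13 + 9 = 22.
No cover costs less than 22.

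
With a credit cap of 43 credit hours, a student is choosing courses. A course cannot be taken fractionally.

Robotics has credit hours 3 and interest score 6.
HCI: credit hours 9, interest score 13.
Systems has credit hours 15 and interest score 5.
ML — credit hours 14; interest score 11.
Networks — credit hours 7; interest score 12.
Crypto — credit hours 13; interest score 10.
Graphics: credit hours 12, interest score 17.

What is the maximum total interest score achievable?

53

Allowing fractional choices, the relaxed optimum would be about 57.4, but courses are indivisible.
Robotics + HCI + Networks + Graphics: credit hours 3 + 9 + 7 + 12 = 31 ≤ 43, interest score 6 + 13 + 12 + 17 = 48.
HCI + ML + Networks + Graphics: credit hours 9 + 14 + 7 + 12 = 42 ≤ 43, interest score 13 + 11 + 12 + 17 = 53.
HCI + Networks + Crypto + Graphics: credit hours 9 + 7 + 13 + 12 = 41 ≤ 43, interest score 13 + 12 + 10 + 17 = 52.
Best is HCI, ML, Networks, and Graphics with total interest score 53.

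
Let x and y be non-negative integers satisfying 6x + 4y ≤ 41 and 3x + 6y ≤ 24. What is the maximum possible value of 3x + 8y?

(x,y)=(0,4): 6·0+4·4=16≤41, 3·0+6·4=24≤24, objective 32.
(x,y)=(1,3): 6·1+4·3=18≤41, 3·1+6·3=21≤24, objective 27.
(x,y)=(0,3): 6·0+4·3=12≤41, 3·0+6·3=18≤24, objective 24.
The best lattice point is (0,4), giving 32.

32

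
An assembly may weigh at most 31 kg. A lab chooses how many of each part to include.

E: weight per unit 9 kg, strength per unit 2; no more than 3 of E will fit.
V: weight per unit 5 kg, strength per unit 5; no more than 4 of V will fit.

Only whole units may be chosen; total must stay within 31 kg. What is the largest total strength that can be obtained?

V has the best ratio (5/5); taking only V gives at most 4×5 = 20 (stopped by the supply cap of 4).
Mixing does better — 1×E and 4×V: weight 29 ≤ 31, strength 1·2 + 4·5 = 22.

22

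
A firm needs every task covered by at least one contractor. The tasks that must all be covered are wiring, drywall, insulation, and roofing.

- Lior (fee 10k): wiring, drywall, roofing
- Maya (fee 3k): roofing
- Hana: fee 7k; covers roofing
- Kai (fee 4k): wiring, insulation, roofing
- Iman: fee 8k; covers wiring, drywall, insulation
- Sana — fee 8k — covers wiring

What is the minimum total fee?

Choose Maya and Iman: together they cover wiring, drywall, insulation, roofing — every task.
Total fee: 3 + 8 = 11.

11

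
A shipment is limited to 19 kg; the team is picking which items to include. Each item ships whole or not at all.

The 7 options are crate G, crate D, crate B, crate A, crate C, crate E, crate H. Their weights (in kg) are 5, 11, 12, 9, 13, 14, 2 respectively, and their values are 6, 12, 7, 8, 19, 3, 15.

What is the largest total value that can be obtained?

34

This is a 0-1 knapsack instance.
Allowing fractional choices, the relaxed optimum would be about 38.8, but items are indivisible.
crate G + crate D + crate H: weight 5 + 11 + 2 = 18 ≤ 19, value 6 + 12 + 15 = 33.
crate C + crate H: weight 13 + 2 = 15 ≤ 19, value 19 + 15 = 34.
Best is crate C and crate H with total value 34.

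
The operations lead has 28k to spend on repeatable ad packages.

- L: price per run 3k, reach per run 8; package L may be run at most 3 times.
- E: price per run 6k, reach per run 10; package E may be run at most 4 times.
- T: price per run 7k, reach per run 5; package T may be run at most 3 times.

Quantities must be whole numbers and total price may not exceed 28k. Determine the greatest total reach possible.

54

This is a bounded integer knapsack.
3×L, 2×E, and 1×T: price 28 ≤ 28, reach 3·8 + 2·10 + 1·5 = 49.
3×L and 3×E: price 27 ≤ 28, reach 3·8 + 3·10 = 54.
Best is 54.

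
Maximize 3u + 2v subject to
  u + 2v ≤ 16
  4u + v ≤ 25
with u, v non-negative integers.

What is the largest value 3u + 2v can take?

25

Relaxing integrality, the LP optimum is 25.71 at (u,v) = (4.86, 5.57), which is not an integer point.
(u,v)=(5,5): 1·5+2·5=15≤16, 4·5+1·5=25≤25, objective 25.
(u,v)=(4,6): 1·4+2·6=16≤16, 4·4+1·6=22≤25, objective 24.
No feasible integer point exceeds 25.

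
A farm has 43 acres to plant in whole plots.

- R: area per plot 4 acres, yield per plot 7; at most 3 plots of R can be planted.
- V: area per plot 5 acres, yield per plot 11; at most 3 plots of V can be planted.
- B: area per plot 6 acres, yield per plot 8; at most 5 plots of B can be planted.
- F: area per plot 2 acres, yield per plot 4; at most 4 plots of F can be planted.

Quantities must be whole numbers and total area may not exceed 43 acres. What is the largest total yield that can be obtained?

This is a bounded integer knapsack.
V has the best ratio (11/5); taking only V gives at most 3×11 = 33 (stopped by the supply cap of 3).
Mixing does better — 2×R, 3×V, 2×B, and 4×F: area 43 ≤ 43, yield 2·7 + 3·11 + 2·8 + 4·4 = 79.

79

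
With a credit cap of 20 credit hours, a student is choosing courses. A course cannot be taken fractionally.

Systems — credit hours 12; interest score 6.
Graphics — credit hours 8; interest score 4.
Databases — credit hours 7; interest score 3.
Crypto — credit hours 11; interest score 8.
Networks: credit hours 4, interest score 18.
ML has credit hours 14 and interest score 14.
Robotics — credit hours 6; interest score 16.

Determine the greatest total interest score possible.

38

This is a 0-1 knapsack instance.
Graphics + Networks + Robotics: credit hours 8 + 4 + 6 = 18 ≤ 20, interest score 4 + 18 + 16 = 38.
Databases + Networks + Robotics: credit hours 7 + 4 + 6 = 17 ≤ 20, interest score 3 + 18 + 16 = 37.
Best is Graphics, Networks, and Robotics with total interest score 38.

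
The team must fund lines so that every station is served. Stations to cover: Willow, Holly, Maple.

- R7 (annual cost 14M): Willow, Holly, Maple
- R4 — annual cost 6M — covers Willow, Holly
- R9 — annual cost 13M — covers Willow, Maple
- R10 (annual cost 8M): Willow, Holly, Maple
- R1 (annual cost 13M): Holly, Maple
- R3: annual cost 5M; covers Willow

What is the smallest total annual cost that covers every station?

R10 alone covers Willow, Holly, Maple — every station.
Total annual cost: 8.

8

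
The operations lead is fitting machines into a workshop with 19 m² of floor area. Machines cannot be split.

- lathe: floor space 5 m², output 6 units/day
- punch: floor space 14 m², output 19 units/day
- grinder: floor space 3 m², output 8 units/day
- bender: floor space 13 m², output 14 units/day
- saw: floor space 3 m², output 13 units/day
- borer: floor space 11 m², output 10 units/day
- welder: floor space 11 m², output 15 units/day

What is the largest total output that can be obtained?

This is an integer program with binary decision variables.
Take grinder, saw, and welder: floor space 3 + 3 + 11 = 17 ≤ 19, output 8 + 13 + 15 = 36.
No other feasible combination does better.

36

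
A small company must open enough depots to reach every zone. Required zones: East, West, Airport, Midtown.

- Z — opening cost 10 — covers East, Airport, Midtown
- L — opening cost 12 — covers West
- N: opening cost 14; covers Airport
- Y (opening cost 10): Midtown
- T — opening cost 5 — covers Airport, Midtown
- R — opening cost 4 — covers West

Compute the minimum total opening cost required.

14

The greedy cost-per-new-zone heuristic would pick T, R, and Z for 19, but a cheaper cover exists.
Choose Z and R: together they cover East, West, Airport, Midtown — every zone.
Total opening cost: 10 + 4 = 14.
No cover costs less than 14.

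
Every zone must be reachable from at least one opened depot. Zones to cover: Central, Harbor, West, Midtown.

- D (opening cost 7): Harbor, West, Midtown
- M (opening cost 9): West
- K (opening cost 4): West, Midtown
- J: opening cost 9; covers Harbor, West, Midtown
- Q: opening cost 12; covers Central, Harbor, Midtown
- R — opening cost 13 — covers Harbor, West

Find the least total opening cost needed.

This is a weighted set-cover instance.
Choose K and Q: together they cover Central, Harbor, West, Midtown — every zone.
Total opening cost: 4 + 12 = 16.
No cover costs less than 16.

16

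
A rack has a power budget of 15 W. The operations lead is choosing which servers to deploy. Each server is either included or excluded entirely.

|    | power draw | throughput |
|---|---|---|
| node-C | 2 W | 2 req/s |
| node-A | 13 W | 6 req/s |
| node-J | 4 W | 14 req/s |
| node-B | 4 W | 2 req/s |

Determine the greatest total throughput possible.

18

Take node-C, node-J, and node-B: power draw 2 + 4 + 4 = 10 ≤ 15, throughput 2 + 14 + 2 = 18.
No other feasible combination does better.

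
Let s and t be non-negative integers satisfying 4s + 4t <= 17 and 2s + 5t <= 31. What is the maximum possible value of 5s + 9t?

36

The continuous relaxation peaks at (0, 4.25) with value 38.25; rounding to a feasible lattice point costs some objective.
(s,t)=(0,4): 4·0+4·4=16≤17, 2·0+5·4=20≤31, objective 36.
(s,t)=(1,3): 4·1+4·3=16≤17, 2·1+5·3=17≤31, objective 32.
The best lattice point is (0,4), giving 36.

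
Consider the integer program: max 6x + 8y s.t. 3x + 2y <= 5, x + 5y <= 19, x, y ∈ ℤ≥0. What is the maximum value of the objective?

16

The continuous relaxation peaks at (0, 2.5) with value 20.00; rounding to a feasible lattice point costs some objective.
(x,y)=(0,2): 3·0+2·2=4≤5, 1·0+5·2=10≤19, objective 16.
(x,y)=(1,1): 3·1+2·1=5≤5, 1·1+5·1=6≤19, objective 14.
(x,y)=(0,1): 3·0+2·1=2≤5, 1·0+5·1=5≤19, objective 8.
The best lattice point is (0,2), giving 16.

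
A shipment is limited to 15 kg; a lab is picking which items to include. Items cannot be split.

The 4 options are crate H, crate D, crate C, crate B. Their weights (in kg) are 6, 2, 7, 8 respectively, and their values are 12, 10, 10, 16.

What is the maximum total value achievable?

32

This is an integer program with binary decision variables.
Take crate H, crate D, and crate C: weight 6 + 2 + 7 = 15 ≤ 15, value 12 + 10 + 10 = 32.
No other feasible combination does better.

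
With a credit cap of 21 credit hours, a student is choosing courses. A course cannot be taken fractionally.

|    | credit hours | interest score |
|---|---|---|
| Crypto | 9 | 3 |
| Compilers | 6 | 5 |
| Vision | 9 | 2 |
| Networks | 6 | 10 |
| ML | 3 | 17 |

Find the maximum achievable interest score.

32

This is a 0-1 knapsack instance.
Take Compilers, Networks, and ML: credit hours 6 + 6 + 3 = 15 ≤ 21, interest score 5 + 10 + 17 = 32.
No other feasible combination does better.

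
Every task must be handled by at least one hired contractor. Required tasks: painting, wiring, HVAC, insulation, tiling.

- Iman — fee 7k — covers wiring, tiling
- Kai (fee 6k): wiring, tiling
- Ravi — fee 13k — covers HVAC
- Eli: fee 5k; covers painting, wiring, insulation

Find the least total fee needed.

This is a weighted set-cover instance.
Choose Kai, Ravi, and Eli: together they cover painting, wiring, HVAC, insulation, tiling — every task.
Total fee: 6 + 13 + 5 = 24.

24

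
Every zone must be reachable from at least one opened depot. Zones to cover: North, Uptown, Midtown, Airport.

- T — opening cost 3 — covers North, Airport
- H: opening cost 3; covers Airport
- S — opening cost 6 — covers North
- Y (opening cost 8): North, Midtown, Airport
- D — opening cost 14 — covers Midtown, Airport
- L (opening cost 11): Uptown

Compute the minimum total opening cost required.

The greedy cost-per-new-zone heuristic would pick T, Y, and L for 22, but a cheaper cover exists.
Choose Y and L: together they cover North, Uptown, Midtown, Airport — every zone.
Total opening cost: 8 + 11 = 19.
No cover costs less than 19.

19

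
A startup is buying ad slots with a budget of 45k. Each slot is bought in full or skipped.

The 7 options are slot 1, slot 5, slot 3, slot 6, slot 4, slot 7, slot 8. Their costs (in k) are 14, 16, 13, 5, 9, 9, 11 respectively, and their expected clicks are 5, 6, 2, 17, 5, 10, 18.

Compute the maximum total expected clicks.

Allowing fractional choices, the relaxed optimum would be about 54.1, but ad slots are indivisible.
slot 6 + slot 4 + slot 7 + slot 8: cost 5 + 9 + 9 + 11 = 34 ≤ 45, expected clicks 17 + 5 + 10 + 18 = 50.
slot 1 + slot 6 + slot 7 + slot 8: cost 14 + 5 + 9 + 11 = 39 ≤ 45, expected clicks 5 + 17 + 10 + 18 = 50.
slot 5 + slot 6 + slot 7 + slot 8: cost 16 + 5 + 9 + 11 = 41 ≤ 45, expected clicks 6 + 17 + 10 + 18 = 51.
Best is slot 5, slot 6, slot 7, and slot 8 with total expected clicks 51.

51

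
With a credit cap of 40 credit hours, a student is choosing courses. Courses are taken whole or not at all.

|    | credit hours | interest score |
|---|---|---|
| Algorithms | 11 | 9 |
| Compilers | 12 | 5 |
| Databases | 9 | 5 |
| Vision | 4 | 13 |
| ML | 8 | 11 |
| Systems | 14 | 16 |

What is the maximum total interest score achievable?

Compilers + Vision + ML + Systems: credit hours 12 + 4 + 8 + 14 = 38 ≤ 40, interest score 5 + 13 + 11 + 16 = 45.
Databases + Vision + ML + Systems: credit hours 9 + 4 + 8 + 14 = 35 ≤ 40, interest score 5 + 13 + 11 + 16 = 45.
Algorithms + Vision + ML + Systems: credit hours 11 + 4 + 8 + 14 = 37 ≤ 40, interest score 9 + 13 + 11 + 16 = 49.
Best is Algorithms, Vision, ML, and Systems with total interest score 49.

49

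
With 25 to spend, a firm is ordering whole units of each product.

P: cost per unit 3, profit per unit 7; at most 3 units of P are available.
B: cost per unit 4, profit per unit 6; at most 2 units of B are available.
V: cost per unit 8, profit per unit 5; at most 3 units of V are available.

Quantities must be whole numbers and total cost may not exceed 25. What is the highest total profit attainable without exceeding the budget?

Take 3×P, 2×B, and 1×V: cost 25 ≤ 25, profit 3·7 + 2·6 + 1·5 = 38.
P has the best ratio (7/3) and is taken to its limit of 3; remaining capacity is filled optimally with the others.

38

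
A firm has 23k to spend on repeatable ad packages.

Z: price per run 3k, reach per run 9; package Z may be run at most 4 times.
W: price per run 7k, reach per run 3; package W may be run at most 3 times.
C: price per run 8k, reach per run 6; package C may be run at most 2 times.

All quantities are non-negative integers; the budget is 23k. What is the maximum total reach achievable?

Z has the best ratio (9/3); taking only Z gives at most 4×9 = 36 (stopped by the supply cap of 4).
Mixing does better — 4×Z and 1×C: price 20 ≤ 23, reach 4·9 + 1·6 = 42.

42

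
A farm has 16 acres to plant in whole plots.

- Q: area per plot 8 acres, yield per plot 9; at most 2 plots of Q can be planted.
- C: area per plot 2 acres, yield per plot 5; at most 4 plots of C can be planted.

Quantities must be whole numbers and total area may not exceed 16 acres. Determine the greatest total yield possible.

29

This is a bounded integer knapsack.
1×Q and 3×C: area 14 ≤ 16, yield 1·9 + 3·5 = 24.
1×Q and 4×C: area 16 ≤ 16, yield 1·9 + 4·5 = 29.
Best is 29.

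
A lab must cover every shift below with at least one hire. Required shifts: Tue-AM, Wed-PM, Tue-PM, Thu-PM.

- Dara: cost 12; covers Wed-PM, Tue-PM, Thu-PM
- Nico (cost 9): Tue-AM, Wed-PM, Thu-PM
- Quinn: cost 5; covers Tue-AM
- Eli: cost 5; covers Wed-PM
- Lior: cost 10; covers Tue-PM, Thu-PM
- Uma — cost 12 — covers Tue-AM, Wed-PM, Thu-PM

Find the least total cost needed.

This is an integer covering problem.
Choose Dara and Quinn: together they cover Tue-AM, Wed-PM, Tue-PM, Thu-PM — every shift.
Total cost: 12 + 5 = 17.

17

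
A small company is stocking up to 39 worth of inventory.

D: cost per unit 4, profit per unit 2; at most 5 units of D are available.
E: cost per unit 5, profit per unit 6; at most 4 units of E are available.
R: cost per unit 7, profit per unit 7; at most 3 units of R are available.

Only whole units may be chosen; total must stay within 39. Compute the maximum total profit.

40

3×E and 3×R: cost 36 ≤ 39, profit 3·6 + 3·7 = 39.
1×D, 4×E, and 2×R: cost 38 ≤ 39, profit 1·2 + 4·6 + 2·7 = 40.
Best is 40.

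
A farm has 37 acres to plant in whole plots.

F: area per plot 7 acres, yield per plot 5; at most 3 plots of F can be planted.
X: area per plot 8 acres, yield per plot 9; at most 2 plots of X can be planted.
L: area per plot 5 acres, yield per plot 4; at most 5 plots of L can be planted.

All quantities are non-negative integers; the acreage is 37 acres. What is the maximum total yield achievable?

3×F and 2×X: area 37 ≤ 37, yield 3·5 + 2·9 = 33.
2×X and 4×L: area 36 ≤ 37, yield 2·9 + 4·4 = 34.
Best is 34.

34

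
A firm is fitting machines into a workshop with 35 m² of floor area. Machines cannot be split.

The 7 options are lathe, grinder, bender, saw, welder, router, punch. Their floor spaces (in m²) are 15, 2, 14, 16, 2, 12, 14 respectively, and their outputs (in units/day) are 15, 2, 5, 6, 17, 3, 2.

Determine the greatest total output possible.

40

This is a 0-1 knapsack instance.
lathe + saw + welder: floor space 15 + 16 + 2 = 33 ≤ 35, output 15 + 6 + 17 = 38.
lathe + grinder + bender + welder: floor space 15 + 2 + 14 + 2 = 33 ≤ 35, output 15 + 2 + 5 + 17 = 39.
lathe + grinder + saw + welder: floor space 15 + 2 + 16 + 2 = 35 ≤ 35, output 15 + 2 + 6 + 17 = 40.
Best is lathe, grinder, saw, and welder with total output 40.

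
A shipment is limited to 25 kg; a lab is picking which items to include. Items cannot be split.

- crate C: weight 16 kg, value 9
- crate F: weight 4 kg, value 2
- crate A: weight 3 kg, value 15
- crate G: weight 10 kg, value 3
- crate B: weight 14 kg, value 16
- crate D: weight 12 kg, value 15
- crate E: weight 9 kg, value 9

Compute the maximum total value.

39

Allowing fractional choices, the relaxed optimum would be about 41.4, but items are indivisible.
crate A + crate G + crate D: weight 3 + 10 + 12 = 25 ≤ 25, value 15 + 3 + 15 = 33.
crate A + crate D + crate E: weight 3 + 12 + 9 = 24 ≤ 25, value 15 + 15 + 9 = 39.
crate F + crate A + crate B: weight 4 + 3 + 14 = 21 ≤ 25, value 2 + 15 + 16 = 33.
Best is crate A, crate D, and crate E with total value 39.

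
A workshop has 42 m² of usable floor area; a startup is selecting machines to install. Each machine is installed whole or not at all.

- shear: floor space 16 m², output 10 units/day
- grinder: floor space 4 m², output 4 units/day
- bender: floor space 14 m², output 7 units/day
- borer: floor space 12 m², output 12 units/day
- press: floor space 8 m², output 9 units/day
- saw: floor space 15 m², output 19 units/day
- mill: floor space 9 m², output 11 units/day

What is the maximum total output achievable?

This is an integer program with binary decision variables.
grinder + borer + saw + mill: floor space 4 + 12 + 15 + 9 = 40 ≤ 42, output 4 + 12 + 19 + 11 = 46.
grinder + borer + press + saw: floor space 4 + 12 + 8 + 15 = 39 ≤ 42, output 4 + 12 + 9 + 19 = 44.
Best is grinder, borer, saw, and mill with total output 46.

46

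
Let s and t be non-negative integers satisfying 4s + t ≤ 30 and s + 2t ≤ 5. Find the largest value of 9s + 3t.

45

(s,t)=(5,0): 4·5+1·0=20≤30, 1·5+2·0=5≤5, objective 45.
(s,t)=(4,0): 4·4+1·0=16≤30, 1·4+2·0=4≤5, objective 36.
Maximum is 45 at (s,t)=(5,0).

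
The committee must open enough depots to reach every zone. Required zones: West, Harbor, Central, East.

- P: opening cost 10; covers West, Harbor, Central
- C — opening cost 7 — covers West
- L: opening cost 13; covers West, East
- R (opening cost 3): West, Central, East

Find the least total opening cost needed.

Choose P and R: together they cover West, Harbor, Central, East — every zone.
Total opening cost: 10 + 3 = 13.
No cover costs less than 13.

13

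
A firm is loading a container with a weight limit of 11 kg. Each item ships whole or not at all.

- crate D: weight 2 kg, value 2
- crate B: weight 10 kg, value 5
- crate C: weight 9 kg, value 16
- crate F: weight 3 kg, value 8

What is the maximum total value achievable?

18

crate D + crate C: weight 2 + 9 = 11 ≤ 11, value 2 + 16 = 18.
crate C: weight 9 ≤ 11, value 16.
crate D + crate F: weight 2 + 3 = 5 ≤ 11, value 2 + 8 = 10.
Best is crate D and crate C with total value 18.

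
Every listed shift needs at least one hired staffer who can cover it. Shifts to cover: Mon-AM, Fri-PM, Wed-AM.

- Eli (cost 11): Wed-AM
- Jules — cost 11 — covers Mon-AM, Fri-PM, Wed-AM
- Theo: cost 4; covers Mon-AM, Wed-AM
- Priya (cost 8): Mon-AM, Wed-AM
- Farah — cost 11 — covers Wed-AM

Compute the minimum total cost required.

11

This is a weighted set-cover instance.
The greedy cost-per-new-shift heuristic would pick Theo and Jules for 15, but a cheaper cover exists.
Jules alone covers Mon-AM, Fri-PM, Wed-AM — every shift.
Total cost: 11.
No cover costs less than 11.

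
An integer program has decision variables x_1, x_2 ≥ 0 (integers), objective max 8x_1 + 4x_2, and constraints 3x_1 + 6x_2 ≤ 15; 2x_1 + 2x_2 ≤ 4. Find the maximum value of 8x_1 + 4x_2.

16

(x_1,x_2)=(2,0): 3·2+6·0=6≤15, 2·2+2·0=4≤4, objective 16.
(x_1,x_2)=(1,1): 3·1+6·1=9≤15, 2·1+2·1=4≤4, objective 12.
The best lattice point is (2,0), giving 16.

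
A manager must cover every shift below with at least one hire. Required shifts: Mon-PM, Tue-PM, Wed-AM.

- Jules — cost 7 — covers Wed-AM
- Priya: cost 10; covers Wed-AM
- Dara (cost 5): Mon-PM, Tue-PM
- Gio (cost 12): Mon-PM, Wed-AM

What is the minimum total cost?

12

Choose Jules and Dara: together they cover Mon-PM, Tue-PM, Wed-AM — every shift.
Total cost: 7 + 5 = 12.
No cover costs less than 12.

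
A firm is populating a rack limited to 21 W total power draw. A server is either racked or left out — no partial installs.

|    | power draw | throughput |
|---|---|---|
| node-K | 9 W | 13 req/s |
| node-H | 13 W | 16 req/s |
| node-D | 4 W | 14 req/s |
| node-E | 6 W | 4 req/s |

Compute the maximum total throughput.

31

This is a 0-1 knapsack instance.
Take node-K, node-D, and node-E: power draw 9 + 4 + 6 = 19 ≤ 21, throughput 13 + 14 + 4 = 31.
No other feasible combination does better.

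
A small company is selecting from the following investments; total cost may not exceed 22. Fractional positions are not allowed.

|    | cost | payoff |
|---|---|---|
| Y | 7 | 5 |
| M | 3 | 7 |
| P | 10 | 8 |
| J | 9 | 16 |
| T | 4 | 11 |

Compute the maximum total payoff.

34

M + J + T: cost 3 + 9 + 4 = 16 ≤ 22, payoff 7 + 16 + 11 = 34.
Y + J + T: cost 7 + 9 + 4 = 20 ≤ 22, payoff 5 + 16 + 11 = 32.
Best is M, J, and T with total payoff 34.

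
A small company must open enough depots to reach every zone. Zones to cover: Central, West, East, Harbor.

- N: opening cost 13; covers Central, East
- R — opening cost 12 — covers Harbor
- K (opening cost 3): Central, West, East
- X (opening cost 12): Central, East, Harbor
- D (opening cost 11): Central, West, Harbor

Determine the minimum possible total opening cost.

Choose K and D: together they cover Central, West, East, Harbor — every zone.
Total opening cost: 3 + 11 = 14.
No cover costs less than 14.

14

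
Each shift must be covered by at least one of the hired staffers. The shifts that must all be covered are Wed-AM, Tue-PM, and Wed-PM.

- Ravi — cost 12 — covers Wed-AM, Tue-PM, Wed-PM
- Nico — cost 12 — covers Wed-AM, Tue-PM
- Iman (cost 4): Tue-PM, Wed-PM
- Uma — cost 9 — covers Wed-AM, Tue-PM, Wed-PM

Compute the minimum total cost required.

9

This is an integer covering problem.
The greedy cost-per-new-shift heuristic would pick Iman and Uma for 13, but a cheaper cover exists.
Uma alone covers Wed-AM, Tue-PM, Wed-PM — every shift.
Total cost: 9.
No cover costs less than 9.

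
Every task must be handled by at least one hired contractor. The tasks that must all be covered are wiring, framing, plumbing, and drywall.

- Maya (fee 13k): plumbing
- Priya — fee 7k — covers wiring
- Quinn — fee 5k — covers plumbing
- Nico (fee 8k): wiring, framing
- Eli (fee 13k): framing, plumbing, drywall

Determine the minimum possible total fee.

This is a weighted set-cover instance.
The greedy cost-per-new-task heuristic would pick Nico, Quinn, and Eli for 26, but a cheaper cover exists.
Choose Priya and Eli: together they cover wiring, framing, plumbing, drywall — every task.
Total fee: 7 + 13 = 20.
No cover costs less than 20.

20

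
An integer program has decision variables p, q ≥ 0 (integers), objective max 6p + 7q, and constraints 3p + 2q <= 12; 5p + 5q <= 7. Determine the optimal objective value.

(p,q)=(0,1): 3·0+2·1=2≤12, 5·0+5·1=5≤7, objective 7.
(p,q)=(1,0): 3·1+2·0=3≤12, 5·1+5·0=5≤7, objective 6.
(p,q)=(0,0): 3·0+2·0=0≤12, 5·0+5·0=0≤7, objective 0.
No feasible integer point exceeds 7.

7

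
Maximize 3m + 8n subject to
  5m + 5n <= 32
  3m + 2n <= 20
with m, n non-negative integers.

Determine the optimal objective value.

48

(m,n)=(0,6): 5·0+5·6=30≤32, 3·0+2·6=12≤20, objective 48.
(m,n)=(1,5): 5·1+5·5=30≤32, 3·1+2·5=13≤20, objective 43.
Maximum is 48 at (m,n)=(0,6).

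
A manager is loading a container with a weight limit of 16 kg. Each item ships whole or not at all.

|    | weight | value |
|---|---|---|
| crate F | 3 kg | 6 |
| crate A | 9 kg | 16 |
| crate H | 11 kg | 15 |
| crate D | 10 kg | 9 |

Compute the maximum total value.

This is an integer program with binary decision variables.
crate A: weight 9 ≤ 16, value 16.
crate F + crate H: weight 3 + 11 = 14 ≤ 16, value 6 + 15 = 21.
crate F + crate A: weight 3 + 9 = 12 ≤ 16, value 6 + 16 = 22.
Best is crate F and crate A with total value 22.

22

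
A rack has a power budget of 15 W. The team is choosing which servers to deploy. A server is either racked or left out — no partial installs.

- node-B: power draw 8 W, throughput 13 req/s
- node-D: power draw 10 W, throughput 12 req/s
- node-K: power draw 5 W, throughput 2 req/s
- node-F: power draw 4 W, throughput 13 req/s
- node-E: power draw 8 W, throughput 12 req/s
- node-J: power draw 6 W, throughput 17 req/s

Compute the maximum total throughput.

Take node-K, node-F, and node-J: power draw 5 + 4 + 6 = 15 ≤ 15, throughput 2 + 13 + 17 = 32.
No other feasible combination does better.

32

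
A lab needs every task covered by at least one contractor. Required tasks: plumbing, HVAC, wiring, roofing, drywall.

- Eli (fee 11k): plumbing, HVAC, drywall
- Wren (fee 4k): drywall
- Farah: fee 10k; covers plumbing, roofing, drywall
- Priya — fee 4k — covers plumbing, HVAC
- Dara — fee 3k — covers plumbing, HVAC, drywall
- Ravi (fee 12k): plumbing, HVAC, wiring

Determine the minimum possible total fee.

Choose Farah and Ravi: together they cover plumbing, HVAC, wiring, roofing, drywall — every task.
Total fee: 10 + 12 = 22.

22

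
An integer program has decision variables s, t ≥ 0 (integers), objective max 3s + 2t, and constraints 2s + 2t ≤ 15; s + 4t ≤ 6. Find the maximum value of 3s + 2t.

(s,t)=(6,0): 2·6+2·0=12≤15, 1·6+4·0=6≤6, objective 18.
(s,t)=(5,0): 2·5+2·0=10≤15, 1·5+4·0=5≤6, objective 15.
No feasible integer point exceeds 18.

18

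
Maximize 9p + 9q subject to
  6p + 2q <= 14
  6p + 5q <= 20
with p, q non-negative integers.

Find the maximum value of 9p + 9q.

(p,q)=(0,4): 6·0+2·4=8≤14, 6·0+5·4=20≤20, objective 36.
(p,q)=(0,3): 6·0+2·3=6≤14, 6·0+5·3=15≤20, objective 27.
No feasible integer point exceeds 36.

36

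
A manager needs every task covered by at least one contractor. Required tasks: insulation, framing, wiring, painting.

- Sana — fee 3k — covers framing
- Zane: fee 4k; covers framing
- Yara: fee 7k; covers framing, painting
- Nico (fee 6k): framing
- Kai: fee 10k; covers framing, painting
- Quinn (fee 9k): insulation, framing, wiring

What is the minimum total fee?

The greedy cost-per-new-task heuristic would pick Sana, Quinn, and Yara for 19, but a cheaper cover exists.
Choose Yara and Quinn: together they cover insulation, framing, wiring, painting — every task.
Total fee: 7 + 9 = 16.
No cover costs less than 16.

16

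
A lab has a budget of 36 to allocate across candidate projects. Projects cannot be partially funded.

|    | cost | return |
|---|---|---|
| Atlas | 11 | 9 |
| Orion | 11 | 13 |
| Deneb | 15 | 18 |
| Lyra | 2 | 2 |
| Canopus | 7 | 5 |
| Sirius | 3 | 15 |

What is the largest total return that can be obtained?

51

Orion + Deneb + Canopus + Sirius: cost 11 + 15 + 7 + 3 = 36 ≤ 36, return 13 + 18 + 5 + 15 = 51.
Orion + Deneb + Lyra + Sirius: cost 11 + 15 + 2 + 3 = 31 ≤ 36, return 13 + 18 + 2 + 15 = 48.
Best is Orion, Deneb, Canopus, and Sirius with total return 51.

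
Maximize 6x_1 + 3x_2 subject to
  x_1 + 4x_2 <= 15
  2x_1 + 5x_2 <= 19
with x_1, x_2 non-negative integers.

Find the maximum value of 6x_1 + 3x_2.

Relaxing integrality, the LP optimum is 57.00 at (x_1,x_2) = (9.5, 0), which is not an integer point.
(x_1,x_2)=(9,0): 1·9+4·0=9≤15, 2·9+5·0=18≤19, objective 54.
(x_1,x_2)=(8,0): 1·8+4·0=8≤15, 2·8+5·0=16≤19, objective 48.
Maximum is 54 at (x_1,x_2)=(9,0).

54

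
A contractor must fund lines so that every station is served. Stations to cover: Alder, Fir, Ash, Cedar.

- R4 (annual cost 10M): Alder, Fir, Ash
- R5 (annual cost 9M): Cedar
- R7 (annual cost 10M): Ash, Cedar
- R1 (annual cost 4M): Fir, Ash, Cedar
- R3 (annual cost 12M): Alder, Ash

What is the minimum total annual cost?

14

Choose R4 and R1: together they cover Alder, Fir, Ash, Cedar — every station.
Total annual cost: 10 + 4 = 14.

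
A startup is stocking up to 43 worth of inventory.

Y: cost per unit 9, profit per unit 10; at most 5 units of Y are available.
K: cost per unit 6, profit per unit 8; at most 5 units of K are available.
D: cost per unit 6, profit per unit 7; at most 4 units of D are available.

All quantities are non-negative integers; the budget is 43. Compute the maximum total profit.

54

5×K and 2×D: cost 42 ≤ 43, profit 5·8 + 2·7 = 54.
4×K and 3×D: cost 42 ≤ 43, profit 4·8 + 3·7 = 53.
Best is 54.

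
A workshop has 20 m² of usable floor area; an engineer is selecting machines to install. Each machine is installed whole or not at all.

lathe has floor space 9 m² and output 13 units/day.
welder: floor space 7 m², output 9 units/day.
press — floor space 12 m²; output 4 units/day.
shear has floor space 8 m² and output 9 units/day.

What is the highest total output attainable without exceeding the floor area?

22

lathe + shear: floor space 9 + 8 = 17 ≤ 20, output 13 + 9 = 22.
lathe + welder: floor space 9 + 7 = 16 ≤ 20, output 13 + 9 = 22.
The maximum output is 22; one optimal choice is lathe and welder.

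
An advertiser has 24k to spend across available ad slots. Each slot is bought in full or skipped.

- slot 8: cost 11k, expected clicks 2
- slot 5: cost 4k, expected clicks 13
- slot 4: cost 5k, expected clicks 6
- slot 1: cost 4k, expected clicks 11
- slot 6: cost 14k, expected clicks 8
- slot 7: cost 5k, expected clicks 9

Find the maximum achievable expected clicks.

39

Allowing fractional choices, the relaxed optimum would be about 42.4, but ad slots are indivisible.
slot 8 + slot 5 + slot 1 + slot 7: cost 11 + 4 + 4 + 5 = 24 ≤ 24, expected clicks 2 + 13 + 11 + 9 = 35.
slot 5 + slot 4 + slot 1 + slot 7: cost 4 + 5 + 4 + 5 = 18 ≤ 24, expected clicks 13 + 6 + 11 + 9 = 39.
slot 5 + slot 1 + slot 7: cost 4 + 4 + 5 = 13 ≤ 24, expected clicks 13 + 11 + 9 = 33.
Best is slot 5, slot 4, slot 1, and slot 7 with total expected clicks 39.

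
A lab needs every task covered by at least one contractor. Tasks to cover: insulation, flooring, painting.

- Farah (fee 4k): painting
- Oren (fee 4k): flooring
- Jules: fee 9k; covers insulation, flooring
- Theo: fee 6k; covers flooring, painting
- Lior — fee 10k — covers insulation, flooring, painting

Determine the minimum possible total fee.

10

This is a weighted set-cover instance.
The greedy cost-per-new-task heuristic would pick Theo and Jules for 15, but a cheaper cover exists.
Lior alone covers insulation, flooring, painting — every task.
Total fee: 10.
No cover costs less than 10.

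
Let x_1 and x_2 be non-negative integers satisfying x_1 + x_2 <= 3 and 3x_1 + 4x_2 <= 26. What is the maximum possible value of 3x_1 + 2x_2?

(x_1,x_2)=(3,0): 1·3+1·0=3≤3, 3·3+4·0=9≤26, objective 9.
(x_1,x_2)=(2,1): 1·2+1·1=3≤3, 3·2+4·1=10≤26, objective 8.
Maximum is 9 at (x_1,x_2)=(3,0).

9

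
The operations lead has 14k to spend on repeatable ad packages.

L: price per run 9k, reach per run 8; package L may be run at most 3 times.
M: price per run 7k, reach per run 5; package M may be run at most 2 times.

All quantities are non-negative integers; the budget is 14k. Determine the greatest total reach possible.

10

2×M: price 14 ≤ 14, reach 2·5 = 10.
1×L: price 9 ≤ 14, reach 1·8 = 8.
Best is 10.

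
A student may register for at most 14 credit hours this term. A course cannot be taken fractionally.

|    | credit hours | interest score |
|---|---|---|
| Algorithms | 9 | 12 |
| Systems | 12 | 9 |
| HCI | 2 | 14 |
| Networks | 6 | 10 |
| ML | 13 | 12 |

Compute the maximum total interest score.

26

This is an integer program with binary decision variables.
HCI + Networks: credit hours 2 + 6 = 8 ≤ 14, interest score 14 + 10 = 24.
Algorithms + HCI: credit hours 9 + 2 = 11 ≤ 14, interest score 12 + 14 = 26.
Best is Algorithms and HCI with total interest score 26.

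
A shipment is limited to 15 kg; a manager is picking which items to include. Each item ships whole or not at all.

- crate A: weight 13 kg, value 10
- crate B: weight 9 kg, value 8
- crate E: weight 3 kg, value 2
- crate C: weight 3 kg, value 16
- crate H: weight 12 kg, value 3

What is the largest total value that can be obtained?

Treat it as a binary knapsack problem.
Take crate B, crate E, and crate C: weight 9 + 3 + 3 = 15 ≤ 15, value 8 + 2 + 16 = 26.
No other feasible combination does better.

26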